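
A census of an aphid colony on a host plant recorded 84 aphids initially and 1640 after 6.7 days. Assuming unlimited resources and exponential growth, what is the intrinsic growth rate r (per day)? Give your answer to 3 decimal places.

From N(t) = N₀·e^(rt): e^(r·6.7) = 1640/84 = 19.524.
r·6.7 = ln(19.524) = 2.9716, so r = 2.9716/6.7 = 0.44353.

0.444 per day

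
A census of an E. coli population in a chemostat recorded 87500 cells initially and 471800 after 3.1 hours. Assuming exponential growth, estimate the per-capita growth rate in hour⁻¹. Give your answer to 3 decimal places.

From N(t) = N₀·e^(rt): e^(r·3.1) = 471800/87500 = 5.392.
r·3.1 = ln(5.392) = 1.6849, so r = 1.6849/3.1 = 0.54352.

0.544 per hour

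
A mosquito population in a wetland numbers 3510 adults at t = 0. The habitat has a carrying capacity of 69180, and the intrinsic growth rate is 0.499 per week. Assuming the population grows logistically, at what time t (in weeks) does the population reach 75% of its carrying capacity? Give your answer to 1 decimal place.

A = (K − N₀)/N₀ = (69180 − 3510)/3510 = 18.709.
Solve 69180/(1 + 18.709·e^(−0.499t)) = 51885: 1 + 18.709·e^(−0.499t) = 1.3333, so e^(−0.499t) = 0.0178164.
−0.499·t = ln(0.0178164) = -4.0276, so t = 4.0276/0.499 = 8.0714.

8.1 weeks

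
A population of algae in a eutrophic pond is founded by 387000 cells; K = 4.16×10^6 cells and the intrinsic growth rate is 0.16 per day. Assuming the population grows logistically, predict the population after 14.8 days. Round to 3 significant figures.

A = (K − N₀)/N₀ = (4.16×10^6 − 387000)/387000 = 9.7494.
N(t) = K/(1 + A·e^(−rt)) = 4.16×10^6/(1 + 9.7494×e^(−0.16×14.8)).
e^(−2.368) = 0.093668; denominator = 1 + 9.7494×0.093668 = 1.9132.
N = 4.16×10^6/1.9132 = 2.174366×10^6.

2170000 cells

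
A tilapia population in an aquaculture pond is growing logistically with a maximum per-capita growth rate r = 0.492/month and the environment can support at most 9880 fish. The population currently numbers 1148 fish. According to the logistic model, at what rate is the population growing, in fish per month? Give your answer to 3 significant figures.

dN/dt = rN(1 − N/K) = 0.492 × 1148 × (1 − 1148/9880).
1 − 1148/9880 = 0.88381; dN/dt = 0.492 × 1148 × 0.88381 = 499.19.

499 fish per month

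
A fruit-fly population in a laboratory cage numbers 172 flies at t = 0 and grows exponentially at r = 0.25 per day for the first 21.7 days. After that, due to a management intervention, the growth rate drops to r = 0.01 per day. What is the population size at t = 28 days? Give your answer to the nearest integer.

Phase 1: N(21.7) = 172·e^(0.25×21.7) = 172·e^5.425 = 39046.
Phase 2 runs for 28 − 21.7 = 6.3 days at r = 0.01.
N(28) = 39046·e^(0.01×6.3) = 39046·e^0.063 = 41585.

41585 flies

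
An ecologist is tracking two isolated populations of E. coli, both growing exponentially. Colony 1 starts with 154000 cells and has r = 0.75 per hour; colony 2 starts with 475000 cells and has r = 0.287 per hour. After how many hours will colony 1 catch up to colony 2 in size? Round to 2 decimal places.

Set 154000·e^(0.75t) = 475000·e^(0.287t).
e^((0.75 − 0.287)t) = 475000/154000 → e^(0.463·t) = 3.0844.
0.463·t = ln(3.0844) = 1.1264, so t = 1.1264/0.463 = 2.4327.

2.43 hours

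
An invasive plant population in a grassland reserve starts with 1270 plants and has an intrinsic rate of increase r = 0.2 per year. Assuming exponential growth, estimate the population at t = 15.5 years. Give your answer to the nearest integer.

28191 plants

N(t) = N₀·e^(rt) = 1270 × e^(0.2×15.5) = 1270 × e^3.1.
e^3.1 ≈ 22.198, so N ≈ 1270 × 22.198 = 28191.4.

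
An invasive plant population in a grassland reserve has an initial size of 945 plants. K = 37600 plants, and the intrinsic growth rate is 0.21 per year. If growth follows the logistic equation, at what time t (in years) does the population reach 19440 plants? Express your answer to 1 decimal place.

17.7 years

A = (K − N₀)/N₀ = (37600 − 945)/945 = 38.788.
Solve 37600/(1 + 38.788·e^(−0.21t)) = 19440: 1 + 38.788·e^(−0.21t) = 1.9342, so e^(−0.21t) = 0.0240834.
−0.21·t = ln(0.0240834) = -3.7262, so t = 3.7262/0.21 = 17.744.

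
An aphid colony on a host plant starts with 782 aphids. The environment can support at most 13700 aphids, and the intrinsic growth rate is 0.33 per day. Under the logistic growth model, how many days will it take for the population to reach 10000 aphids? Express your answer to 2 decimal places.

11.51 days

A = (K − N₀)/N₀ = (13700 − 782)/782 = 16.519.
Solve 13700/(1 + 16.519·e^(−0.33t)) = 10000: 1 + 16.519·e^(−0.33t) = 1.37, so e^(−0.33t) = 0.0223982.
−0.33·t = ln(0.0223982) = -3.7988, so t = 3.7988/0.33 = 11.511.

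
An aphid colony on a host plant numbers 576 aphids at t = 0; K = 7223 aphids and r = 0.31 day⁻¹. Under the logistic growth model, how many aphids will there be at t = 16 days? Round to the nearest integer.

A = (K − N₀)/N₀ = (7223 − 576)/576 = 11.54.
N(t) = K/(1 + A·e^(−rt)) = 7223/(1 + 11.54×e^(−0.31×16)).
e^(−4.96) = 0.0070129; denominator = 1 + 11.54×0.0070129 = 1.0809.
N = 7223/1.0809 = 6682.22.

6682 aphids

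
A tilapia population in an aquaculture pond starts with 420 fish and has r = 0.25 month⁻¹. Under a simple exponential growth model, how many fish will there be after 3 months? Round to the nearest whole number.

889 fish

N(t) = N₀·e^(rt) = 420 × e^(0.25×3) = 420 × e^0.75.
e^0.75 ≈ 2.117, so N ≈ 420 × 2.117 = 889.14.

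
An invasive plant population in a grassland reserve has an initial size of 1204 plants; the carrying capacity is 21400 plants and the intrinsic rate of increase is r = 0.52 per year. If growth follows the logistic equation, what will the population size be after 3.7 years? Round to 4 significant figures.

6204 plants

A = (K − N₀)/N₀ = (21400 − 1204)/1204 = 16.774.
N(t) = K/(1 + A·e^(−rt)) = 21400/(1 + 16.774×e^(−0.52×3.7)).
e^(−1.924) = 0.14602; denominator = 1 + 16.774×0.14602 = 3.4494.
N = 21400/3.4494 = 6204.01.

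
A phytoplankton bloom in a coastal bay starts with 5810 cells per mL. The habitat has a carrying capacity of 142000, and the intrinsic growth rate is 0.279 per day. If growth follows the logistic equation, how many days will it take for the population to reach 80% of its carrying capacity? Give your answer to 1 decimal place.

16.3 days

A = (K − N₀)/N₀ = (142000 − 5810)/5810 = 23.441.
Solve 142000/(1 + 23.441·e^(−0.279t)) = 113600: 1 + 23.441·e^(−0.279t) = 1.25, so e^(−0.279t) = 0.0106652.
−0.279·t = ln(0.0106652) = -4.5408, so t = 4.5408/0.279 = 16.275.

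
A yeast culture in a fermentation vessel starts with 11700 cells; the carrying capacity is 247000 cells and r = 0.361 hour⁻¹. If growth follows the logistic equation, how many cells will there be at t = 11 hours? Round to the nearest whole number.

A = (K − N₀)/N₀ = (247000 − 11700)/11700 = 20.111.
N(t) = K/(1 + A·e^(−rt)) = 247000/(1 + 20.111×e^(−0.361×11)).
e^(−3.971) = 0.018855; denominator = 1 + 20.111×0.018855 = 1.3792.
N = 247000/1.3792 = 179091.

179091 cells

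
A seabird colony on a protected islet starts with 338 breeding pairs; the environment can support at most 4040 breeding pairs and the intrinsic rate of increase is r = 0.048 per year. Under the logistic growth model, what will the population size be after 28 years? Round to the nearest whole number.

1048 breeding pairs

A = (K − N₀)/N₀ = (4040 − 338)/338 = 10.953.
N(t) = K/(1 + A·e^(−rt)) = 4040/(1 + 10.953×e^(−0.048×28)).
e^(−1.344) = 0.2608; denominator = 1 + 10.953×0.2608 = 3.8565.
N = 4040/3.8565 = 1047.59.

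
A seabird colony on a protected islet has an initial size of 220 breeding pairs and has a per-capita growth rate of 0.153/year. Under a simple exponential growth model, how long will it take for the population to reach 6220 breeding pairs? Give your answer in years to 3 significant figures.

Set N₀·e^(rt) = 6220: e^(0.153·t) = 6220/220 = 28.273.
0.153·t = ln(28.273) = 3.3419, so t = 3.3419/0.153 = 21.842.

21.8 years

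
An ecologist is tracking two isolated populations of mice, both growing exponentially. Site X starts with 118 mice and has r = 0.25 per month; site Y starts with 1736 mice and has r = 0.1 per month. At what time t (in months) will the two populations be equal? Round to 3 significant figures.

Set 118·e^(0.25t) = 1736·e^(0.1t).
e^((0.25 − 0.1)t) = 1736/118 → e^(0.15·t) = 14.712.
0.15·t = ln(14.712) = 2.6887, so t = 2.6887/0.15 = 17.924.

17.9 months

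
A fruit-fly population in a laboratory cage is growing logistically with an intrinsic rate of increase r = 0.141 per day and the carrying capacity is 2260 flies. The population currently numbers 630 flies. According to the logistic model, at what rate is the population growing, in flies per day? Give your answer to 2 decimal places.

64.07 flies per day

dN/dt = rN(1 − N/K) = 0.141 × 630 × (1 − 630/2260).
1 − 630/2260 = 0.72124; dN/dt = 0.141 × 630 × 0.72124 = 64.068.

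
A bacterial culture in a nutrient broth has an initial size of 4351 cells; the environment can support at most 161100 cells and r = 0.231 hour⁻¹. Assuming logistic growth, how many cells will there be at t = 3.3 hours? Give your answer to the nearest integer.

9046 cells

A = (K − N₀)/N₀ = (161100 − 4351)/4351 = 36.026.
N(t) = K/(1 + A·e^(−rt)) = 161100/(1 + 36.026×e^(−0.231×3.3)).
e^(−0.7623) = 0.46659; denominator = 1 + 36.026×0.46659 = 17.809.
N = 161100/17.809 = 9045.77.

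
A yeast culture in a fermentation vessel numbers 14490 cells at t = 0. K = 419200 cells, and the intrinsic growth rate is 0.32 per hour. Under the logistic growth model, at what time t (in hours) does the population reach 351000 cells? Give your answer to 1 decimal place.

A = (K − N₀)/N₀ = (419200 − 14490)/14490 = 27.93.
Solve 419200/(1 + 27.93·e^(−0.32t)) = 351000: 1 + 27.93·e^(−0.32t) = 1.1943, so e^(−0.32t) = 0.00695667.
−0.32·t = ln(0.00695667) = -4.9681, so t = 4.9681/0.32 = 15.525.

15.5 hours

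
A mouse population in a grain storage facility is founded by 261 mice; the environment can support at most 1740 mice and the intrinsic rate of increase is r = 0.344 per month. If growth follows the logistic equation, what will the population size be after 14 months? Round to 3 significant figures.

1660 mice

A = (K − N₀)/N₀ = (1740 − 261)/261 = 5.6667.
N(t) = K/(1 + A·e^(−rt)) = 1740/(1 + 5.6667×e^(−0.344×14)).
e^(−4.816) = 0.0080991; denominator = 1 + 5.6667×0.0080991 = 1.0459.
N = 1740/1.0459 = 1663.65.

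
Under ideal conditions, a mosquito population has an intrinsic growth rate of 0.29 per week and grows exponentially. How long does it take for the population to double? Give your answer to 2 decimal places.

2.39 weeks

Doubling time t_d = ln(2)/r = 0.6931/0.29 = 2.3902.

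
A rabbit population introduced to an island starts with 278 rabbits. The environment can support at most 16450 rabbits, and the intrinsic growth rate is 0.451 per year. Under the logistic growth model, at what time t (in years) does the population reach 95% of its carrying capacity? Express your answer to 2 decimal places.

15.54 years

A = (K − N₀)/N₀ = (16450 − 278)/278 = 58.173.
Solve 16450/(1 + 58.173·e^(−0.451t)) = 15627.5: 1 + 58.173·e^(−0.451t) = 1.0526, so e^(−0.451t) = 0.000904748.
−0.451·t = ln(0.000904748) = -7.0079, so t = 7.0079/0.451 = 15.538.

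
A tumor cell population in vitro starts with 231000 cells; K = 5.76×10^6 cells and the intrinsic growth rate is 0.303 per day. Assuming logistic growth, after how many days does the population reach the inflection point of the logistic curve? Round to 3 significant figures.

Logistic growth is fastest at N = K/2 = 2.88×10^6.
A = (K − N₀)/N₀ = 23.935. Set K/(1 + A·e^(−rt)) = K/2 → A·e^(−rt) = 1.
e^(−0.303t) = 1/23.935 = 0.0417797, so t = ln(23.935)/0.303 = 3.1753/0.303 = 10.48.

10.5 days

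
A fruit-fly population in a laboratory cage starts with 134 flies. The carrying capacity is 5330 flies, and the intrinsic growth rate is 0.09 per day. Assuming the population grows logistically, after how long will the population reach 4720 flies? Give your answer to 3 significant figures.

63.4 days

A = (K − N₀)/N₀ = (5330 − 134)/134 = 38.776.
Solve 5330/(1 + 38.776·e^(−0.09t)) = 4720: 1 + 38.776·e^(−0.09t) = 1.1292, so e^(−0.09t) = 0.00333291.
−0.09·t = ln(0.00333291) = -5.7039, so t = 5.7039/0.09 = 63.377.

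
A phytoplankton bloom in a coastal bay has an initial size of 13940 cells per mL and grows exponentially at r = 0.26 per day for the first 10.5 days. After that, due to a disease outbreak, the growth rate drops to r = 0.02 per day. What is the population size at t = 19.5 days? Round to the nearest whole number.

255894 cells per mL

Phase 1: N(10.5) = 13940·e^(0.26×10.5) = 13940·e^2.73 = 213740.
Phase 2 runs for 19.5 − 10.5 = 9 days at r = 0.02.
N(19.5) = 213740·e^(0.02×9) = 213740·e^0.18 = 255894.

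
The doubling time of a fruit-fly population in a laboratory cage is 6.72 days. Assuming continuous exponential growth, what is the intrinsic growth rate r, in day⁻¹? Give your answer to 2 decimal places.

0.10 per day

r = ln(2)/t_d = 0.6931/6.72 = 0.10315.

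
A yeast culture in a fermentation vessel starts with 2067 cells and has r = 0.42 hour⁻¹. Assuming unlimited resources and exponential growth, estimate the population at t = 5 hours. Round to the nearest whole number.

N(t) = N₀·e^(rt) = 2067 × e^(0.42×5) = 2067 × e^2.1.
e^2.1 ≈ 8.1662, so N ≈ 2067 × 8.1662 = 16879.5.

16879 cells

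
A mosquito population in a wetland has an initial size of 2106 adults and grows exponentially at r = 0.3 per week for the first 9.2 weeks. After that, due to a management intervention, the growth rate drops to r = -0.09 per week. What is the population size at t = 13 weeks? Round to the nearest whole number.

23636 adults

Phase 1: N(9.2) = 2106·e^(0.3×9.2) = 2106·e^2.76 = 33274.5.
Phase 2 runs for 13 − 9.2 = 3.8 weeks at r = -0.09.
N(13) = 33274.5·e^(-0.09×3.8) = 33274.5·e^-0.342 = 23636.5.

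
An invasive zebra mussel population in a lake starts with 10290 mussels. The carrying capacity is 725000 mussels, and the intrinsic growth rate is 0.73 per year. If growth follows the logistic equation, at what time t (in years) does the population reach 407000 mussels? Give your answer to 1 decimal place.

A = (K − N₀)/N₀ = (725000 − 10290)/10290 = 69.457.
Solve 725000/(1 + 69.457·e^(−0.73t)) = 407000: 1 + 69.457·e^(−0.73t) = 1.7813, so e^(−0.73t) = 0.0112491.
−0.73·t = ln(0.0112491) = -4.4875, so t = 4.4875/0.73 = 6.1472.

6.1 years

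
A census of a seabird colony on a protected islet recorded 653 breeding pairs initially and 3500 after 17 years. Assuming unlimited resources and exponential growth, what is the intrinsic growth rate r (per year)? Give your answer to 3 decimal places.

From N(t) = N₀·e^(rt): e^(r·17) = 3500/653 = 5.3599.
r·17 = ln(5.3599) = 1.6789, so r = 1.6789/17 = 0.098761.

0.099 per year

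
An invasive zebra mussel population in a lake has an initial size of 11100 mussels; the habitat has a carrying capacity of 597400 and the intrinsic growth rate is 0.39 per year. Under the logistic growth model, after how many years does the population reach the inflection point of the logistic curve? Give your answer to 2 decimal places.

10.17 years

Logistic growth is fastest at N = K/2 = 298700.
A = (K − N₀)/N₀ = 52.82. Set K/(1 + A·e^(−rt)) = K/2 → A·e^(−rt) = 1.
e^(−0.39t) = 1/52.82 = 0.0189323, so t = ln(52.82)/0.39 = 3.9669/0.39 = 10.172.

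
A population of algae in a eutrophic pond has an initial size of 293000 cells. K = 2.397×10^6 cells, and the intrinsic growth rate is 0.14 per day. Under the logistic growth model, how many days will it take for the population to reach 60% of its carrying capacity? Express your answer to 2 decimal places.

16.98 days

A = (K − N₀)/N₀ = (2.397×10^6 − 293000)/293000 = 7.1809.
Solve 2.397×10^6/(1 + 7.1809·e^(−0.14t)) = 1.4382×10^6: 1 + 7.1809·e^(−0.14t) = 1.6667, so e^(−0.14t) = 0.092839.
−0.14·t = ln(0.092839) = -2.3769, so t = 2.3769/0.14 = 16.978.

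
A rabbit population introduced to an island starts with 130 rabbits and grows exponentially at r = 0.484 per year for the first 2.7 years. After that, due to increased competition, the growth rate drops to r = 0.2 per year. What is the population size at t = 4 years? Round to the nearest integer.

623 rabbits

Phase 1: N(2.7) = 130·e^(0.484×2.7) = 130·e^1.307 = 480.263.
Phase 2 runs for 4 − 2.7 = 1.3 years at r = 0.2.
N(4) = 480.263·e^(0.2×1.3) = 480.263·e^0.26 = 622.868.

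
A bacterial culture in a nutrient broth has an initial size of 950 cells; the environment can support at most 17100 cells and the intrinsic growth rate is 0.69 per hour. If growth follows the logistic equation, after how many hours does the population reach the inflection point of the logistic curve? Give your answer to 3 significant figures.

Logistic growth is fastest at N = K/2 = 8550.
A = (K − N₀)/N₀ = 17. Set K/(1 + A·e^(−rt)) = K/2 → A·e^(−rt) = 1.
e^(−0.69t) = 1/17 = 0.0588235, so t = ln(17)/0.69 = 2.8332/0.69 = 4.1061.

4.11 hours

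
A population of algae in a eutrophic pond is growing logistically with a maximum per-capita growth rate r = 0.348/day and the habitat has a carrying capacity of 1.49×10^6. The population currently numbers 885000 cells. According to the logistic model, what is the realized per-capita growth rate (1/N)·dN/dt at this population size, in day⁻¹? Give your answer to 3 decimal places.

(1/N)·dN/dt = r(1 − N/K) = 0.348 × (1 − 885000/1.49×10^6).
= 0.348 × 0.40604 = 0.1413.

0.141 per day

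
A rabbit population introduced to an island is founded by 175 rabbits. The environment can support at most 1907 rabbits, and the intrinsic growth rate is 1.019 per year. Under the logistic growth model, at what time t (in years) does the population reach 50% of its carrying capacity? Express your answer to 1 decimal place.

2.2 years

A = (K − N₀)/N₀ = (1907 − 175)/175 = 9.8971.
Solve 1907/(1 + 9.8971·e^(−1.019t)) = 953.5: 1 + 9.8971·e^(−1.019t) = 2, so e^(−1.019t) = 0.101039.
−1.019·t = ln(0.101039) = -2.2922, so t = 2.2922/1.019 = 2.2495.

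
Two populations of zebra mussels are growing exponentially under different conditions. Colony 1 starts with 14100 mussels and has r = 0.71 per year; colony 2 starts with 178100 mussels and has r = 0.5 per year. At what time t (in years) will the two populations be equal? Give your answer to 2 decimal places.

12.08 years

Set 14100·e^(0.71t) = 178100·e^(0.5t).
e^((0.71 − 0.5)t) = 178100/14100 → e^(0.21·t) = 12.631.
0.21·t = ln(12.631) = 2.5362, so t = 2.5362/0.21 = 12.077.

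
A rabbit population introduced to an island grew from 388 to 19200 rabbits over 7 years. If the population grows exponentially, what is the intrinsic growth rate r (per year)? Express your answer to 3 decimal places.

From N(t) = N₀·e^(rt): e^(r·7) = 19200/388 = 49.485.
r·7 = ln(49.485) = 3.9017, so r = 3.9017/7 = 0.55738.

0.557 per year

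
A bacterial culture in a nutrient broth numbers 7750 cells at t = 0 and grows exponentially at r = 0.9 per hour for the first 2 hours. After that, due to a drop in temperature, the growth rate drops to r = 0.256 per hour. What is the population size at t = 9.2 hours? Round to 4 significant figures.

296200 cells

Phase 1: N(2) = 7750·e^(0.9×2) = 7750·e^1.8 = 46884.8.
Phase 2 runs for 9.2 − 2 = 7.2 hours at r = 0.256.
N(9.2) = 46884.8·e^(0.256×7.2) = 46884.8·e^1.843 = 296158.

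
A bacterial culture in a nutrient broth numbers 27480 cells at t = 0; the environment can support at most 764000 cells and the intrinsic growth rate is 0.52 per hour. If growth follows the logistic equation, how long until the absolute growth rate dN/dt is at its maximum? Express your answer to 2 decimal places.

Logistic growth is fastest at N = K/2 = 382000.
A = (K − N₀)/N₀ = 26.802. Set K/(1 + A·e^(−rt)) = K/2 → A·e^(−rt) = 1.
e^(−0.52t) = 1/26.802 = 0.0373106, so t = ln(26.802)/0.52 = 3.2885/0.52 = 6.324.

6.32 hours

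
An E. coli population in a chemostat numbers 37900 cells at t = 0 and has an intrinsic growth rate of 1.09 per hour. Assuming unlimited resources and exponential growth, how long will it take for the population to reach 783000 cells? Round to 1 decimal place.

2.8 hours

Set N₀·e^(rt) = 783000: e^(1.09·t) = 783000/37900 = 20.66.
1.09·t = ln(20.66) = 3.0282, so t = 3.0282/1.09 = 2.7781.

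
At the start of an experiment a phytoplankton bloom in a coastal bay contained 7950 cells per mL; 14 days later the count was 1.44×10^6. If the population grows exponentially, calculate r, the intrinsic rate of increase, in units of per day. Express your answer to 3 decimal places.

From N(t) = N₀·e^(rt): e^(r·14) = 1.44×10^6/7950 = 181.13.
r·14 = ln(181.13) = 5.1992, so r = 5.1992/14 = 0.37137.

0.371 per day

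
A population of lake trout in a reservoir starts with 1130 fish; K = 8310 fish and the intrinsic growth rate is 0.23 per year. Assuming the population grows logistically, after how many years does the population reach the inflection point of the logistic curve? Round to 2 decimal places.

8.04 years

Logistic growth is fastest at N = K/2 = 4155.
A = (K − N₀)/N₀ = 6.354. Set K/(1 + A·e^(−rt)) = K/2 → A·e^(−rt) = 1.
e^(−0.23t) = 1/6.354 = 0.157382, so t = ln(6.354)/0.23 = 1.8491/0.23 = 8.0395.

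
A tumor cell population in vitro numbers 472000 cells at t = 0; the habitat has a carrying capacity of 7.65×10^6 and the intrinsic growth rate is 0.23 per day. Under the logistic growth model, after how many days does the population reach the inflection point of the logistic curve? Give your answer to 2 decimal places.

11.83 days

Logistic growth is fastest at N = K/2 = 3.825×10^6.
A = (K − N₀)/N₀ = 15.208. Set K/(1 + A·e^(−rt)) = K/2 → A·e^(−rt) = 1.
e^(−0.23t) = 1/15.208 = 0.0657565, so t = ln(15.208)/0.23 = 2.7218/0.23 = 11.834.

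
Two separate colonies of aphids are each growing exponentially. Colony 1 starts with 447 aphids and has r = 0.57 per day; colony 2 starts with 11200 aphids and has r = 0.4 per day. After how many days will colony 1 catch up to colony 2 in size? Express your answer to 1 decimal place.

18.9 days

Set 447·e^(0.57t) = 11200·e^(0.4t).
e^((0.57 − 0.4)t) = 11200/447 → e^(0.17·t) = 25.056.
0.17·t = ln(25.056) = 3.2211, so t = 3.2211/0.17 = 18.948.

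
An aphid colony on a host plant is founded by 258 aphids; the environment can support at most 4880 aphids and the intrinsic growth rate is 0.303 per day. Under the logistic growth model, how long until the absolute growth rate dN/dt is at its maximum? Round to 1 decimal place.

Logistic growth is fastest at N = K/2 = 2440.
A = (K − N₀)/N₀ = 17.915. Set K/(1 + A·e^(−rt)) = K/2 → A·e^(−rt) = 1.
e^(−0.303t) = 1/17.915 = 0.05582, so t = ln(17.915)/0.303 = 2.8856/0.303 = 9.5235.

9.5 days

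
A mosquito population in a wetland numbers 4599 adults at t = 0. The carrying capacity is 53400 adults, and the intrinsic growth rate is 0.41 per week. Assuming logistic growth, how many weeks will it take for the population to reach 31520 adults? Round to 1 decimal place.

6.7 weeks

A = (K − N₀)/N₀ = (53400 − 4599)/4599 = 10.611.
Solve 53400/(1 + 10.611·e^(−0.41t)) = 31520: 1 + 10.611·e^(−0.41t) = 1.6942, so e^(−0.41t) = 0.0654178.
−0.41·t = ln(0.0654178) = -2.727, so t = 2.727/0.41 = 6.6511.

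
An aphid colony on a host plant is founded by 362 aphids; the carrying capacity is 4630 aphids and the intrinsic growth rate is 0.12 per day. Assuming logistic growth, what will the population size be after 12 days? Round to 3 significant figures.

1220 aphids

A = (K − N₀)/N₀ = (4630 − 362)/362 = 11.79.
N(t) = K/(1 + A·e^(−rt)) = 4630/(1 + 11.79×e^(−0.12×12)).
e^(−1.44) = 0.23693; denominator = 1 + 11.79×0.23693 = 3.7934.
N = 4630/3.7934 = 1220.54.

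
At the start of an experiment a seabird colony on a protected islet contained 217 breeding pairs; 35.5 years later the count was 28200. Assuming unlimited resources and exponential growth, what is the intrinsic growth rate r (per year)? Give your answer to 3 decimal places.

0.137 per year

From N(t) = N₀·e^(rt): e^(r·35.5) = 28200/217 = 129.95.
r·35.5 = ln(129.95) = 4.8672, so r = 4.8672/35.5 = 0.1371.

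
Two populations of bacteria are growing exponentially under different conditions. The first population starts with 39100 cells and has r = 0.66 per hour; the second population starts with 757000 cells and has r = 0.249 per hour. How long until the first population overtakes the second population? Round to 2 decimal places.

Set 39100·e^(0.66t) = 757000·e^(0.249t).
e^((0.66 − 0.249)t) = 757000/39100 → e^(0.411·t) = 19.361.
0.411·t = ln(19.361) = 2.9632, so t = 2.9632/0.411 = 7.2098.

7.21 hours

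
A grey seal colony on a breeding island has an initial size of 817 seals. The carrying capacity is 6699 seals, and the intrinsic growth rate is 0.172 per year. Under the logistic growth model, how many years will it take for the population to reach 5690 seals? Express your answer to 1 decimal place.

21.5 years

A = (K − N₀)/N₀ = (6699 − 817)/817 = 7.1995.
Solve 6699/(1 + 7.1995·e^(−0.172t)) = 5690: 1 + 7.1995·e^(−0.172t) = 1.1773, so e^(−0.172t) = 0.0246307.
−0.172·t = ln(0.0246307) = -3.7038, so t = 3.7038/0.172 = 21.534.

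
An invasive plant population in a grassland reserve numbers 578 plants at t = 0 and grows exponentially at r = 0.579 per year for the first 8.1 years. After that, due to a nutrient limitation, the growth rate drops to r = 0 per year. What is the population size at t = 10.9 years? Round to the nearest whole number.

Phase 1: N(8.1) = 578·e^(0.579×8.1) = 578·e^4.69 = 62910.8.
Phase 2 runs for 10.9 − 8.1 = 2.8 years at r = 0.
N(10.9) = 62910.8·e^(0×2.8) = 62910.8·e^-0 = 62910.8.

62911 plants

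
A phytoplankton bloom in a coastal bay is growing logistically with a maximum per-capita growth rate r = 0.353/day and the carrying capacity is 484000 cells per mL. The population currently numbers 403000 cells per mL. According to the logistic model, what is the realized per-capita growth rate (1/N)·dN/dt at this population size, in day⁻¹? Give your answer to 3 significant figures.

0.0591 per day

(1/N)·dN/dt = r(1 − N/K) = 0.353 × (1 − 403000/484000).
= 0.353 × 0.16736 = 0.059076.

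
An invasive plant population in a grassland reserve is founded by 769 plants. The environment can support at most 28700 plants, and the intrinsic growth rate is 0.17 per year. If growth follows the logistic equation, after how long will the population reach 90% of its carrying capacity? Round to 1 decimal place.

A = (K − N₀)/N₀ = (28700 − 769)/769 = 36.321.
Solve 28700/(1 + 36.321·e^(−0.17t)) = 25830: 1 + 36.321·e^(−0.17t) = 1.1111, so e^(−0.17t) = 0.00305913.
−0.17·t = ln(0.00305913) = -5.7896, so t = 5.7896/0.17 = 34.057.

34.1 years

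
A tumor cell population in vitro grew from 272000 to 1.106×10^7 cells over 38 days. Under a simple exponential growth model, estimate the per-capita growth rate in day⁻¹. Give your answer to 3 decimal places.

0.098 per day

From N(t) = N₀·e^(rt): e^(r·38) = 1.106×10^7/272000 = 40.662.
r·38 = ln(40.662) = 3.7053, so r = 3.7053/38 = 0.097508.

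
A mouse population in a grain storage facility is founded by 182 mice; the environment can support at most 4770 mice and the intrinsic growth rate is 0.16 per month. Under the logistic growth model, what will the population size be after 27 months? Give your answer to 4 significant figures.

A = (K − N₀)/N₀ = (4770 − 182)/182 = 25.209.
N(t) = K/(1 + A·e^(−rt)) = 4770/(1 + 25.209×e^(−0.16×27)).
e^(−4.32) = 0.0133; denominator = 1 + 25.209×0.0133 = 1.3353.
N = 4770/1.3353 = 3572.3.

3572 mice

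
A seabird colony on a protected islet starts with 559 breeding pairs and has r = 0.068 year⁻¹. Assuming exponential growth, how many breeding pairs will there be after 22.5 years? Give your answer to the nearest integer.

2582 breeding pairs

N(t) = N₀·e^(rt) = 559 × e^(0.068×22.5) = 559 × e^1.53.
e^1.53 ≈ 4.6182, so N ≈ 559 × 4.6182 = 2581.56.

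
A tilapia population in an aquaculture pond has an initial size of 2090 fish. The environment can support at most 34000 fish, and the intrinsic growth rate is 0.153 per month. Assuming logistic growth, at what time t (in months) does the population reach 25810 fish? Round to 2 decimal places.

A = (K − N₀)/N₀ = (34000 − 2090)/2090 = 15.268.
Solve 34000/(1 + 15.268·e^(−0.153t)) = 25810: 1 + 15.268·e^(−0.153t) = 1.3173, so e^(−0.153t) = 0.0207833.
−0.153·t = ln(0.0207833) = -3.8736, so t = 3.8736/0.153 = 25.318.

25.32 months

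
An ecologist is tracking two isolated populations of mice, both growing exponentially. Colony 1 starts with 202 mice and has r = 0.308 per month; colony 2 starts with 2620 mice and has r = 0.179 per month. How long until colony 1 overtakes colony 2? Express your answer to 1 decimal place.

19.9 months

Set 202·e^(0.308t) = 2620·e^(0.179t).
e^((0.308 − 0.179)t) = 2620/202 → e^(0.129·t) = 12.97.
0.129·t = ln(12.97) = 2.5627, so t = 2.5627/0.129 = 19.866.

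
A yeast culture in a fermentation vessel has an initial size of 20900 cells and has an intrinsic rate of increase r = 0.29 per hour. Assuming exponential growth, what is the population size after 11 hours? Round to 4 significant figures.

507600 cells

N(t) = N₀·e^(rt) = 20900 × e^(0.29×11) = 20900 × e^3.19.
e^3.19 ≈ 24.288, so N ≈ 20900 × 24.288 = 507628.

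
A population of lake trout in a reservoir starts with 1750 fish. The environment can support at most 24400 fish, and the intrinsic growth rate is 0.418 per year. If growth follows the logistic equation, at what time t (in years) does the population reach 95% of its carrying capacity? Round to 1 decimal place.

A = (K − N₀)/N₀ = (24400 − 1750)/1750 = 12.943.
Solve 24400/(1 + 12.943·e^(−0.418t)) = 23180: 1 + 12.943·e^(−0.418t) = 1.0526, so e^(−0.418t) = 0.00406646.
−0.418·t = ln(0.00406646) = -5.505, so t = 5.505/0.418 = 13.17.

13.2 years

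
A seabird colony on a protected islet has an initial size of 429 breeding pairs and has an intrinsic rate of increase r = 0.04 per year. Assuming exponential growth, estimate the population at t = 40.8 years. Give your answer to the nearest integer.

2194 breeding pairs

N(t) = N₀·e^(rt) = 429 × e^(0.04×40.8) = 429 × e^1.632.
e^1.632 ≈ 5.1141, so N ≈ 429 × 5.1141 = 2193.95.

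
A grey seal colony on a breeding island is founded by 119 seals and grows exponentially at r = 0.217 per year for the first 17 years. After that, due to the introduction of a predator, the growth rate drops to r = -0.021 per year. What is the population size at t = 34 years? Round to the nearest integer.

3331 seals

Phase 1: N(17) = 119·e^(0.217×17) = 119·e^3.689 = 4760.57.
Phase 2 runs for 34 − 17 = 17 years at r = -0.021.
N(34) = 4760.57·e^(-0.021×17) = 4760.57·e^-0.357 = 3331.32.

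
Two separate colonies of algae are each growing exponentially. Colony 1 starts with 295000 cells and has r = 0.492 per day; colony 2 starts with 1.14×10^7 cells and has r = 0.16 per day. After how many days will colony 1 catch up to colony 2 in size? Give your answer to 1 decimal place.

11.0 days

Set 295000·e^(0.492t) = 1.14×10^7·e^(0.16t).
e^((0.492 − 0.16)t) = 1.14×10^7/295000 → e^(0.332·t) = 38.644.
0.332·t = ln(38.644) = 3.6544, so t = 3.6544/0.332 = 11.007.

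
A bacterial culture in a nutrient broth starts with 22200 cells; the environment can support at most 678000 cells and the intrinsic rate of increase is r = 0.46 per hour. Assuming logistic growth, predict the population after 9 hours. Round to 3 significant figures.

A = (K − N₀)/N₀ = (678000 − 22200)/22200 = 29.541.
N(t) = K/(1 + A·e^(−rt)) = 678000/(1 + 29.541×e^(−0.46×9)).
e^(−4.14) = 0.015923; denominator = 1 + 29.541×0.015923 = 1.4704.
N = 678000/1.4704 = 461109.

461000 cells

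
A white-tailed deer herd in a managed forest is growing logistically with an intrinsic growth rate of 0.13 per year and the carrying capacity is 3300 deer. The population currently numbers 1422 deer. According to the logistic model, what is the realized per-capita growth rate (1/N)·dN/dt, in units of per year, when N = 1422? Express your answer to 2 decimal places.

(1/N)·dN/dt = r(1 − N/K) = 0.13 × (1 − 1422/3300).
= 0.13 × 0.56909 = 0.073982.

0.07 per year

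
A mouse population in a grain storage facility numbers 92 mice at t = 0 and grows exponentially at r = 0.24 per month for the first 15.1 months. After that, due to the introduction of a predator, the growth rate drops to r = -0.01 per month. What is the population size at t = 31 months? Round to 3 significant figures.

Phase 1: N(15.1) = 92·e^(0.24×15.1) = 92·e^3.624 = 3448.82.
Phase 2 runs for 31 − 15.1 = 15.9 months at r = -0.01.
N(31) = 3448.82·e^(-0.01×15.9) = 3448.82·e^-0.159 = 2941.83.

2940 mice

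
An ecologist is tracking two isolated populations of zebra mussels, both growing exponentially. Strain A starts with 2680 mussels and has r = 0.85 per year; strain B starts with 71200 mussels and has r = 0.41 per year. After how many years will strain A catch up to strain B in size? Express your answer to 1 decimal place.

7.5 years

Set 2680·e^(0.85t) = 71200·e^(0.41t).
e^((0.85 − 0.41)t) = 71200/2680 → e^(0.44·t) = 26.567.
0.44·t = ln(26.567) = 3.2797, so t = 3.2797/0.44 = 7.4538.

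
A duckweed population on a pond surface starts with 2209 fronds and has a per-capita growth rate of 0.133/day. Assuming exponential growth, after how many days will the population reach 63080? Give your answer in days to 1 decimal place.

25.2 days

Set N₀·e^(rt) = 63080: e^(0.133·t) = 63080/2209 = 28.556.
0.133·t = ln(28.556) = 3.3519, so t = 3.3519/0.133 = 25.202.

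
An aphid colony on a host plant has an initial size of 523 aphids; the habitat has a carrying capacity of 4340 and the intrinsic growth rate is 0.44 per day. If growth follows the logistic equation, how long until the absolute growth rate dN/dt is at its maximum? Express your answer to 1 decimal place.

4.5 days

Logistic growth is fastest at N = K/2 = 2170.
A = (K − N₀)/N₀ = 7.2983. Set K/(1 + A·e^(−rt)) = K/2 → A·e^(−rt) = 1.
e^(−0.44t) = 1/7.2983 = 0.137019, so t = ln(7.2983)/0.44 = 1.9876/0.44 = 4.5174.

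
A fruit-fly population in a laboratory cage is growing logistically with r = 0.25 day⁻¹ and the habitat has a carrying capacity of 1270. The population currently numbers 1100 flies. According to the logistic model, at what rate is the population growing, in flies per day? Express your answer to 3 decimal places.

36.811 flies per day

dN/dt = rN(1 − N/K) = 0.25 × 1100 × (1 − 1100/1270).
1 − 1100/1270 = 0.13386; dN/dt = 0.25 × 1100 × 0.13386 = 36.811.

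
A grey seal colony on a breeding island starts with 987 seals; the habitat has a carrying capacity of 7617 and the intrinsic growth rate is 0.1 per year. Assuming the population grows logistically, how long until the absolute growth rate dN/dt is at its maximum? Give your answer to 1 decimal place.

Logistic growth is fastest at N = K/2 = 3808.5.
A = (K − N₀)/N₀ = 6.7173. Set K/(1 + A·e^(−rt)) = K/2 → A·e^(−rt) = 1.
e^(−0.1t) = 1/6.7173 = 0.148869, so t = ln(6.7173)/0.1 = 1.9047/0.1 = 19.047.

19.0 years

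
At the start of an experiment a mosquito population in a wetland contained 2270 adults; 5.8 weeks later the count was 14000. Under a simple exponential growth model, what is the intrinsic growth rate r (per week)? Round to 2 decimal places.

From N(t) = N₀·e^(rt): e^(r·5.8) = 14000/2270 = 6.1674.
r·5.8 = ln(6.1674) = 1.8193, so r = 1.8193/5.8 = 0.31367.

0.31 per week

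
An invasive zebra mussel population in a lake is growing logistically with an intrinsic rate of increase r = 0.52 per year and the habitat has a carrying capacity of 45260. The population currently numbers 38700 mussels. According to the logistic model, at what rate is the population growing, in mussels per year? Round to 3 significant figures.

2920 mussels per year

dN/dt = rN(1 − N/K) = 0.52 × 38700 × (1 − 38700/45260).
1 − 38700/45260 = 0.14494; dN/dt = 0.52 × 38700 × 0.14494 = 2916.8.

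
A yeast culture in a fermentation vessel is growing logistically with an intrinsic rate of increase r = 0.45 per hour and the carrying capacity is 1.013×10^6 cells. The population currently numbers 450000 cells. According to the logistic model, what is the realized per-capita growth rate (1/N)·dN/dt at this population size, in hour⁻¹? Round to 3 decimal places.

0.250 per hour

(1/N)·dN/dt = r(1 − N/K) = 0.45 × (1 − 450000/1.013×10^6).
= 0.45 × 0.55577 = 0.2501.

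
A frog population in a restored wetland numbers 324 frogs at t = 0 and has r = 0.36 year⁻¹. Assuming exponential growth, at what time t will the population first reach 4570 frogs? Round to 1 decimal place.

Set N₀·e^(rt) = 4570: e^(0.36·t) = 4570/324 = 14.105.
0.36·t = ln(14.105) = 2.6465, so t = 2.6465/0.36 = 7.3515.

7.4 years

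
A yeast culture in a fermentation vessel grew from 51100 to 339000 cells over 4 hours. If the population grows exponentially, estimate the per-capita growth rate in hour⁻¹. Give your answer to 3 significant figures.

0.473 per hour

From N(t) = N₀·e^(rt): e^(r·4) = 339000/51100 = 6.6341.
r·4 = ln(6.6341) = 1.8922, so r = 1.8922/4 = 0.47305.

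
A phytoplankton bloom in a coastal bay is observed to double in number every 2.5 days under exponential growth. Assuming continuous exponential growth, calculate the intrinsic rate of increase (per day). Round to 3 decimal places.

r = ln(2)/t_d = 0.6931/2.5 = 0.27726.

0.277 per day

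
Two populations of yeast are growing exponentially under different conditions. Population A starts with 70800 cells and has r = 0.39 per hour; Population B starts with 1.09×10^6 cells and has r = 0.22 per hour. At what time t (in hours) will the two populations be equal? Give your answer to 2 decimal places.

16.08 hours

Set 70800·e^(0.39t) = 1.09×10^6·e^(0.22t).
e^((0.39 − 0.22)t) = 1.09×10^6/70800 → e^(0.17·t) = 15.395.
0.17·t = ln(15.395) = 2.7341, so t = 2.7341/0.17 = 16.083.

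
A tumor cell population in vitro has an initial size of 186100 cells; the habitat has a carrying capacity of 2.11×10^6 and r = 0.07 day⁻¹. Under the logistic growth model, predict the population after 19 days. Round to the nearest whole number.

565053 cells

A = (K − N₀)/N₀ = (2.11×10^6 − 186100)/186100 = 10.338.
N(t) = K/(1 + A·e^(−rt)) = 2.11×10^6/(1 + 10.338×e^(−0.07×19)).
e^(−1.33) = 0.26448; denominator = 1 + 10.338×0.26448 = 3.7342.
N = 2.11×10^6/3.7342 = 565053.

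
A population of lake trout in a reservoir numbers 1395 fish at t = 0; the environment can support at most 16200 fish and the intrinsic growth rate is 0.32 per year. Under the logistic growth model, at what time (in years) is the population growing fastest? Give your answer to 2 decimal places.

Logistic growth is fastest at N = K/2 = 8100.
A = (K − N₀)/N₀ = 10.613. Set K/(1 + A·e^(−rt)) = K/2 → A·e^(−rt) = 1.
e^(−0.32t) = 1/10.613 = 0.0942249, so t = ln(10.613)/0.32 = 2.3621/0.32 = 7.3815.

7.38 years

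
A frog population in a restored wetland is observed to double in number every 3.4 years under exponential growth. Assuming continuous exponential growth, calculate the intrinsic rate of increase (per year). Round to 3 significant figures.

r = ln(2)/t_d = 0.6931/3.4 = 0.20387.

0.204 per year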